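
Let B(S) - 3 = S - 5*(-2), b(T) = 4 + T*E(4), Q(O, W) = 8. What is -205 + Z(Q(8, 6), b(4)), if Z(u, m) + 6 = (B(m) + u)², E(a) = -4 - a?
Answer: -162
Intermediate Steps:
b(T) = 4 - 8*T (b(T) = 4 + T*(-4 - 1*4) = 4 + T*(-4 - 4) = 4 + T*(-8) = 4 - 8*T)
B(S) = 13 + S (B(S) = 3 + (S - 5*(-2)) = 3 + (S + 10) = 3 + (10 + S) = 13 + S)
Z(u, m) = -6 + (13 + m + u)² (Z(u, m) = -6 + ((13 + m) + u)² = -6 + (13 + m + u)²)
-205 + Z(Q(8, 6), b(4)) = -205 + (-6 + (13 + (4 - 8*4) + 8)²) = -205 + (-6 + (13 + (4 - 32) + 8)²) = -205 + (-6 + (13 - 28 + 8)²) = -205 + (-6 + (-7)²) = -205 + (-6 + 49) = -205 + 43 = -162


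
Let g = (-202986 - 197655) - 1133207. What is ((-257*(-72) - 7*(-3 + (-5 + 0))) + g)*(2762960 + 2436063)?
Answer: -7878017163624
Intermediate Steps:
g = -1533848 (g = -400641 - 1133207 = -1533848)
((-257*(-72) - 7*(-3 + (-5 + 0))) + g)*(2762960 + 2436063) = ((-257*(-72) - 7*(-3 + (-5 + 0))) - 1533848)*(2762960 + 2436063) = ((18504 - 7*(-3 - 5)) - 1533848)*5199023 = ((18504 - 7*(-8)) - 1533848)*5199023 = ((18504 + 56) - 1533848)*5199023 = (18560 - 1533848)*5199023 = -1515288*5199023 = -7878017163624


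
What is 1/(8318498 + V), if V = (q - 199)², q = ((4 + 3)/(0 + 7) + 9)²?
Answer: 1/8328299 ≈ 1.2007e-7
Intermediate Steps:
q = 100 (q = (7/7 + 9)² = (7*(⅐) + 9)² = (1 + 9)² = 10² = 100)
V = 9801 (V = (100 - 199)² = (-99)² = 9801)
1/(8318498 + V) = 1/(8318498 + 9801) = 1/8328299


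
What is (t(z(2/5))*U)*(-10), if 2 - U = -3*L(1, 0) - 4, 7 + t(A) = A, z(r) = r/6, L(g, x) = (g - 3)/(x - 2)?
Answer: 624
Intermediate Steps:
L(g, x) = (-3 + g)/(-2 + x)
z(r) = r/6 (z(r) = r*(⅙) = r/6)
t(A) = -7 + A
U = 9 (U = 2 - (-3*(-3 + 1)/(-2 + 0) - 4) = 2 - (-3*(-2)/(-2) - 4) = 2 - (-(-3)*(-2)/2 - 4) = 2 - (-3*1 - 4) = 2 - (-3 - 4) = 2 - 1*(-7) = 2 + 7 = 9)
(t(z(2/5))*U)*(-10) = ((-7 + (2/5)/6)*9)*(-10) = ((-7 + (2*(⅕))/6)*9)*(-10) = ((-7 + (⅙)*(⅖))*9)*(-10) = ((-7 + 1/15)*9)*(-10) = -104/15*9*(-10) = -312/5*(-10) = 624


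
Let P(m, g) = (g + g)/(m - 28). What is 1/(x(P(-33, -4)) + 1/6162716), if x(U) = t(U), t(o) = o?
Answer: 375925676/49301789 ≈ 7.6250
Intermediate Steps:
P(m, g) = 2*g/(-28 + m) (P(m, g) = (2*g)/(-28 + m) = 2*g/(-28 + m))
x(U) = U
1/(x(P(-33, -4)) + 1/6162716) = 1/(2*(-4)/(-28 - 33) + 1/6162716) = 1/(2*(-4)/(-61) + 1/6162716) = 1/(2*(-4)*(-1/61) + 1/6162716) = 1/(8/61 + 1/6162716) = 1/(49301789/375925676) = 375925676/49301789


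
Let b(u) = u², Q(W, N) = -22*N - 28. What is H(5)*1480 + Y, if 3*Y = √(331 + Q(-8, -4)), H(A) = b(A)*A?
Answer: 185000 + √391/3 ≈ 1.8501e+5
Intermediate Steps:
Q(W, N) = -28 - 22*N
H(A) = A³ (H(A) = A²*A = A³)
Y = √391/3 (Y = √(331 + (-28 - 22*(-4)))/3 = √(331 + (-28 + 88))/3 = √(331 + 60)/3 = √391/3 ≈ 6.5912)
H(5)*1480 + Y = 5³*1480 + √391/3 = 125*1480 + √391/3 = 185000 + √391/3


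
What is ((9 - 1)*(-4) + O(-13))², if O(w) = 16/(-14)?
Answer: 53824/49 ≈ 1098.4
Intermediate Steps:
O(w) = -8/7 (O(w) = 16*(-1/14) = -8/7)
((9 - 1)*(-4) + O(-13))² = ((9 - 1)*(-4) - 8/7)² = (8*(-4) - 8/7)² = (-32 - 8/7)² = (-232/7)² = 53824/49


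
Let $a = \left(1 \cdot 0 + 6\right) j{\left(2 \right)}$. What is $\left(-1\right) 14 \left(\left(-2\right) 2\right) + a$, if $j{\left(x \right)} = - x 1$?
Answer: $44$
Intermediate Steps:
$j{\left(x \right)} = - x$
$a = -12$ ($a = \left(1 \cdot 0 + 6\right) \left(\left(-1\right) 2\right) = \left(0 + 6\right) \left(-2\right) = 6 \left(-2\right) = -12$)
$\left(-1\right) 14 \left(\left(-2\right) 2\right) + a = \left(-1\right) 14 \left(\left(-2\right) 2\right) - 12 = \left(-14\right) \left(-4\right) - 12 = 56 - 12 = 44$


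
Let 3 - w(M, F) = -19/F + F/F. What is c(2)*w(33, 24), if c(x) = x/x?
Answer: 67/24 ≈ 2.7917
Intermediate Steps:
w(M, F) = 2 + 19/F (w(M, F) = 3 - (-19/F + F/F) = 3 - (-19/F + 1) = 3 - (1 - 19/F) = 3 + (-1 + 19/F) = 2 + 19/F)
c(x) = 1
c(2)*w(33, 24) = 1*(2 + 19/24) = 1*(67/24) = 67/24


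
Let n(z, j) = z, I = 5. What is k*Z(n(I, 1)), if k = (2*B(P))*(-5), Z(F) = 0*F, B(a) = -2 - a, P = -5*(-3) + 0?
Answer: 0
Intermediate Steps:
P = 15 (P = 15 + 0 = 15)
Z(F) = 0
k = 170 (k = (2*(-2 - 1*15))*(-5) = (2*(-2 - 15))*(-5) = (2*(-17))*(-5) = -34*(-5) = 170)
k*Z(n(I, 1)) = 170*0 = 0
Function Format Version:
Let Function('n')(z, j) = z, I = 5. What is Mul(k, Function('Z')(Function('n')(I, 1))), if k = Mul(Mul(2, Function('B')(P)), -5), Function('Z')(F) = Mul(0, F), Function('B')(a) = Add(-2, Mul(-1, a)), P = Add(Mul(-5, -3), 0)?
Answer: 0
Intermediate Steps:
P = 15 (P = Add(15, 0) = 15)
Function('Z')(F) = 0
k = 170 (k = Mul(Mul(2, Add(-2, Mul(-1, 15))), -5) = Mul(Mul(2, Add(-2, -15)), -5) = Mul(Mul(2, -17), -5) = Mul(-34, -5) = 170)
Mul(k, Function('Z')(Function('n')(I, 1))) = Mul(170, 0) = 0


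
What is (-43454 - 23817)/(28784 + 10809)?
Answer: -67271/39593 ≈ -1.6991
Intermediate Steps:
(-43454 - 23817)/(28784 + 10809) = -67271/39593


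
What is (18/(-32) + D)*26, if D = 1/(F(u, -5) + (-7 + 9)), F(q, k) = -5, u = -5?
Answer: -559/24 ≈ -23.292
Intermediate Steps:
D = -1/3 (D = 1/(-5 + (-7 + 9)) = 1/(-5 + 2) = 1/(-3) = -1/3 ≈ -0.33333)
(18/(-32) + D)*26 = (18/(-32) - 1/3)*26 = (18*(-1/32) - 1/3)*26 = (-9/16 - 1/3)*26 = -43/48*26 = -559/24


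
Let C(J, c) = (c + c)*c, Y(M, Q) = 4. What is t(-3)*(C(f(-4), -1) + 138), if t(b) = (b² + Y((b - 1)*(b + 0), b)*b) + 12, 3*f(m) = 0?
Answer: 1260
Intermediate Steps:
f(m) = 0 (f(m) = (⅓)*0 = 0)
C(J, c) = 2*c² (C(J, c) = (2*c)*c = 2*c²)
t(b) = 12 + b² + 4*b (t(b) = (b² + 4*b) + 12 = 12 + b² + 4*b)
t(-3)*(C(f(-4), -1) + 138) = (12 + (-3)² + 4*(-3))*(2*(-1)² + 138) = (12 + 9 - 12)*(2*1 + 138) = 9*(2 + 138) = 9*140 = 1260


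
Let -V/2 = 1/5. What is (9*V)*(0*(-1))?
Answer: 0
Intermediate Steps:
V = -⅖ (V = -2/5 = -2*⅕ = -⅖ ≈ -0.40000)
(9*V)*(0*(-1)) = (9*(-⅖))*(0*(-1)) = -18/5*0 = 0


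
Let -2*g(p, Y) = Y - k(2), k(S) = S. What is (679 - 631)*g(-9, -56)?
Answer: 1392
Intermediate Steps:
g(p, Y) = 1 - Y/2 (g(p, Y) = -(Y - 1*2)/2 = -(Y - 2)/2 = -(-2 + Y)/2 = 1 - Y/2)
(679 - 631)*g(-9, -56) = (679 - 631)*(1 - ½*(-56)) = 48*(1 + 28) = 48*29 = 1392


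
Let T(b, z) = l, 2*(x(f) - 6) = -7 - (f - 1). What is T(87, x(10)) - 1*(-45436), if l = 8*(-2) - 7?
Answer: 45413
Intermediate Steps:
x(f) = 3 - f/2 (x(f) = 6 + (-7 - (f - 1))/2 = 6 + (-7 - (-1 + f))/2 = 6 + (-7 + (1 - f))/2 = 6 + (-6 - f)/2 = 6 + (-3 - f/2) = 3 - f/2)
l = -23 (l = -16 - 7 = -23)
T(b, z) = -23
T(87, x(10)) - 1*(-45436) = -23 - 1*(-45436) = -23 + 45436 = 45413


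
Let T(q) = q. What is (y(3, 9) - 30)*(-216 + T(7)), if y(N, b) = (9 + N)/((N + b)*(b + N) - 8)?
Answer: 212553/34 ≈ 6251.6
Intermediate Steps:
y(N, b) = (9 + N)/(-8 + (N + b)²) (y(N, b) = (9 + N)/((N + b)*(N + b) - 8) = (9 + N)/((N + b)² - 8) = (9 + N)/(-8 + (N + b)²))
(y(3, 9) - 30)*(-216 + T(7)) = ((9 + 3)/(-8 + (3 + 9)²) - 30)*(-216 + 7) = (12/(-8 + 12²) - 30)*(-209) = (12/(-8 + 144) - 30)*(-209) = (12/136 - 30)*(-209) = ((1/136)*12 - 30)*(-209) = (3/34 - 30)*(-209) = -1017/34*(-209) = 212553/34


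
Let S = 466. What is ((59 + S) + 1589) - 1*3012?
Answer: -898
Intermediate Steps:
((59 + S) + 1589) - 1*3012 = ((59 + 466) + 1589) - 1*3012 = (525 + 1589) - 3012 = 2114 - 3012 = -898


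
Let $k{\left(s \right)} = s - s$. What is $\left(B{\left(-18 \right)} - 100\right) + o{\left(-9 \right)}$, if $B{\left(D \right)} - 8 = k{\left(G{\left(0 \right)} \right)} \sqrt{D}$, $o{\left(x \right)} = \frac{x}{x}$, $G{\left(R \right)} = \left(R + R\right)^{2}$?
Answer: $-91$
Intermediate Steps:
$G{\left(R \right)} = 4 R^{2}$ ($G{\left(R \right)} = \left(2 R\right)^{2} = 4 R^{2}$)
$k{\left(s \right)} = 0$
$o{\left(x \right)} = 1$
$B{\left(D \right)} = 8$ ($B{\left(D \right)} = 8 + 0 \sqrt{D} = 8 + 0 = 8$)
$\left(B{\left(-18 \right)} - 100\right) + o{\left(-9 \right)} = \left(8 - 100\right) + 1 = -92 + 1 = -91$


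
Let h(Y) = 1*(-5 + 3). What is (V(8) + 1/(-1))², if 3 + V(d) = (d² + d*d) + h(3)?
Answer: 14884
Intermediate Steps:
h(Y) = -2 (h(Y) = 1*(-2) = -2)
V(d) = -5 + 2*d² (V(d) = -3 + ((d² + d*d) - 2) = -3 + ((d² + d²) - 2) = -3 + (2*d² - 2) = -3 + (-2 + 2*d²) = -5 + 2*d²)
(V(8) + 1/(-1))² = ((-5 + 2*8²) + 1/(-1))² = ((-5 + 2*64) - 1)² = ((-5 + 128) - 1)² = (123 - 1)² = 122² = 14884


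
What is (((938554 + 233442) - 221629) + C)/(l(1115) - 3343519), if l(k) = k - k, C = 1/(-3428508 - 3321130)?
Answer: -6414633217145/22567542896122 ≈ -0.28424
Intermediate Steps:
C = -1/6749638 (C = 1/(-6749638) = -1/6749638 ≈ -1.4816e-7)
l(k) = 0
(((938554 + 233442) - 221629) + C)/(l(1115) - 3343519) = (((938554 + 233442) - 221629) - 1/6749638)/(0 - 3343519) = ((1171996 - 221629) - 1/6749638)/(-3343519) = (950367 - 1/6749638)*(-1/3343519) = (6414633217145/6749638)*(-1/3343519) = -6414633217145/22567542896122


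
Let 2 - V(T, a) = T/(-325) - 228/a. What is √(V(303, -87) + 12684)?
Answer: 3*√5007801461/1885 ≈ 112.62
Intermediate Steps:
V(T, a) = 2 + 228/a + T/325 (V(T, a) = 2 - (T/(-325) - 228/a) = 2 - (T*(-1/325) - 228/a) = 2 - (-T/325 - 228/a) = 2 - (-228/a - T/325) = 2 + (228/a + T/325) = 2 + 228/a + T/325)
√(V(303, -87) + 12684) = √((2 + 228/(-87) + (1/325)*303) + 12684) = √((2 + 228*(-1/87) + 303/325) + 12684) = √((2 - 76/29 + 303/325) + 12684) = √(2937/9425 + 12684) = √(119549637/9425) = 3*√5007801461/1885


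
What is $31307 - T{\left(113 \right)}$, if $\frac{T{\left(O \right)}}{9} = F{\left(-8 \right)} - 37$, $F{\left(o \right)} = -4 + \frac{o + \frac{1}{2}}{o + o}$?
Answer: $\frac{1013497}{32} \approx 31672.0$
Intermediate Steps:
$F{\left(o \right)} = -4 + \frac{\frac{1}{2} + o}{2 o}$ ($F{\left(o \right)} = -4 + \frac{o + \frac{1}{2}}{2 o} = -4 + \left(\frac{1}{2} + o\right) \frac{1}{2 o} = -4 + \frac{\frac{1}{2} + o}{2 o}$)
$T{\left(O \right)} = - \frac{11673}{32}$ ($T{\left(O \right)} = 9 \left(\frac{1 - -112}{4 \left(-8\right)} - 37\right) = 9 \left(\frac{1}{4} \left(- \frac{1}{8}\right) \left(1 + 112\right) - 37\right) = 9 \left(\frac{1}{4} \left(- \frac{1}{8}\right) 113 - 37\right) = 9 \left(- \frac{113}{32} - 37\right) = 9 \left(- \frac{1297}{32}\right) = - \frac{11673}{32}$)
$31307 - T{\left(113 \right)} = 31307 - - \frac{11673}{32} = 31307 + \frac{11673}{32} = \frac{1013497}{32}$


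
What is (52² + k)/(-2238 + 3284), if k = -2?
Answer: 1351/523 ≈ 2.5832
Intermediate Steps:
(52² + k)/(-2238 + 3284) = (52² - 2)/(-2238 + 3284) = (2704 - 2)/1046 = 2702*(1/1046) = 1351/523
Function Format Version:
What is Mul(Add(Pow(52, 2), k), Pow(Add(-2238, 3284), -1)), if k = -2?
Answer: Rational(1351, 523) ≈ 2.5832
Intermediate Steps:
Mul(Add(Pow(52, 2), k), Pow(Add(-2238, 3284), -1)) = Mul(Add(Pow(52, 2), -2), Pow(Add(-2238, 3284), -1)) = Mul(Add(2704, -2), Pow(1046, -1)) = Mul(2702, Rational(1, 1046)) = Rational(1351, 523)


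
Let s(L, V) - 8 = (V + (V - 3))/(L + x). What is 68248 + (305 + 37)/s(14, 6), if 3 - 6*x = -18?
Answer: 10174937/149 ≈ 68288.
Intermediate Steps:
x = 7/2 (x = ½ - ⅙*(-18) = ½ + 3 = 7/2 ≈ 3.5000)
s(L, V) = 8 + (-3 + 2*V)/(7/2 + L) (s(L, V) = 8 + (V + (V - 3))/(L + 7/2) = 8 + (V + (-3 + V))/(7/2 + L) = 8 + (-3 + 2*V)/(7/2 + L))
68248 + (305 + 37)/s(14, 6) = 68248 + (305 + 37)/((2*(25 + 2*6 + 8*14)/(7 + 2*14))) = 68248 + 342/(2*(25 + 12 + 112)/(7 + 28)) = 68248 + 342/(2*149/35) = 68248 + 342/(2*(1/35)*149) = 68248 + 342/(298/35) = 68248 + (35/298)*342 = 68248 + 5985/149 = 10174937/149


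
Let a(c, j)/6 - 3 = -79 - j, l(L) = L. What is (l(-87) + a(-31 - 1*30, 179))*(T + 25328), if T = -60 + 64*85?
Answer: -49654836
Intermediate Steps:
a(c, j) = -456 - 6*j (a(c, j) = 18 + 6*(-79 - j) = 18 + (-474 - 6*j) = -456 - 6*j)
T = 5380 (T = -60 + 5440 = 5380)
(l(-87) + a(-31 - 1*30, 179))*(T + 25328) = (-87 + (-456 - 6*179))*(5380 + 25328) = (-87 + (-456 - 1074))*30708 = (-87 - 1530)*30708 = -1617*30708 = -49654836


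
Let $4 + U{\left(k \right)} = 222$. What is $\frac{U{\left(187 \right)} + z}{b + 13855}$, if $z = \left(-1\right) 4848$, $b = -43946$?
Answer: $\frac{4630}{30091} \approx 0.15387$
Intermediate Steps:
$U{\left(k \right)} = 218$ ($U{\left(k \right)} = -4 + 222 = 218$)
$z = -4848$
$\frac{U{\left(187 \right)} + z}{b + 13855} = \frac{218 - 4848}{-43946 + 13855} = - \frac{4630}{-30091} = \left(-4630\right) \left(- \frac{1}{30091}\right) = \frac{4630}{30091}$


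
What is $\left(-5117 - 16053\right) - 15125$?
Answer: $-36295$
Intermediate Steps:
$\left(-5117 - 16053\right) - 15125 = -21170 - 15125 = -36295$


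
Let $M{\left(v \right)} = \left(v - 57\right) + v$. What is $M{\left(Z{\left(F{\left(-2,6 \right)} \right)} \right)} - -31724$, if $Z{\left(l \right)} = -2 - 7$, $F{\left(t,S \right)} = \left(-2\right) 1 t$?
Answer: $31649$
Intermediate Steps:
$F{\left(t,S \right)} = - 2 t$
$Z{\left(l \right)} = -9$ ($Z{\left(l \right)} = -2 - 7 = -9$)
$M{\left(v \right)} = -57 + 2 v$ ($M{\left(v \right)} = \left(-57 + v\right) + v = -57 + 2 v$)
$M{\left(Z{\left(F{\left(-2,6 \right)} \right)} \right)} - -31724 = \left(-57 + 2 \left(-9\right)\right) - -31724 = \left(-57 - 18\right) + 31724 = -75 + 31724 = 31649$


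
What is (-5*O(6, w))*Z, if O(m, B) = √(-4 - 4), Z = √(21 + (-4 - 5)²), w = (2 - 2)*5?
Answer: -20*I*√51 ≈ -142.83*I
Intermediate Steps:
w = 0 (w = 0*5 = 0)
Z = √102 (Z = √(21 + (-9)²) = √(21 + 81) = √102 ≈ 10.100)
O(m, B) = 2*I*√2 (O(m, B) = √(-8) = 2*I*√2)
(-5*O(6, w))*Z = (-10*I*√2)*√102 = -20*I*√51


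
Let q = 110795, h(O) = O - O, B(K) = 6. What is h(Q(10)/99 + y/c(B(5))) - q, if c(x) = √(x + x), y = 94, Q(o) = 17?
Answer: -110795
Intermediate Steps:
c(x) = √2*√x (c(x) = √(2*x) = √2*√x)
h(O) = 0
h(Q(10)/99 + y/c(B(5))) - q = 0 - 1*110795 = 0 - 110795 = -110795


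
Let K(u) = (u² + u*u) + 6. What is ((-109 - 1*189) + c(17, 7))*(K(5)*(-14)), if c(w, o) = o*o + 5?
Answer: 191296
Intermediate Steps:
K(u) = 6 + 2*u² (K(u) = (u² + u²) + 6 = 2*u² + 6 = 6 + 2*u²)
c(w, o) = 5 + o² (c(w, o) = o² + 5 = 5 + o²)
((-109 - 1*189) + c(17, 7))*(K(5)*(-14)) = ((-109 - 1*189) + (5 + 7²))*((6 + 2*5²)*(-14)) = ((-109 - 189) + (5 + 49))*((6 + 2*25)*(-14)) = (-298 + 54)*((6 + 50)*(-14)) = -13664*(-14) = -244*(-784) = 191296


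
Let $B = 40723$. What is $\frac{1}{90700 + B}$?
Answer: $\frac{1}{131423} \approx 7.609 \cdot 10^{-6}$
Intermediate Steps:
$\frac{1}{90700 + B} = \frac{1}{90700 + 40723} = \frac{1}{131423}$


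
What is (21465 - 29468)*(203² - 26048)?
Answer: -121333483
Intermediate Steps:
(21465 - 29468)*(203² - 26048) = -8003*(41209 - 26048) = -8003*15161 = -121333483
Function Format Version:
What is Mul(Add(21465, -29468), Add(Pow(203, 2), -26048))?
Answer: -121333483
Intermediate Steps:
Mul(Add(21465, -29468), Add(Pow(203, 2), -26048)) = Mul(-8003, Add(41209, -26048)) = Mul(-8003, 15161) = -121333483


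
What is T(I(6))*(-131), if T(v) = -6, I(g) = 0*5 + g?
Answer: 786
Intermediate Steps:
I(g) = g (I(g) = 0 + g = g)
T(I(6))*(-131) = -6*(-131) = 786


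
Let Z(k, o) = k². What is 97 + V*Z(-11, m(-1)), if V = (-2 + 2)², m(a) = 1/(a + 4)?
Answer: 97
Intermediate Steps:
m(a) = 1/(4 + a)
V = 0 (V = 0² = 0)
97 + V*Z(-11, m(-1)) = 97 + 0*(-11)² = 97 + 0*121 = 97 + 0 = 97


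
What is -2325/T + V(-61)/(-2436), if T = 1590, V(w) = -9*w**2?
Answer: 528709/43036 ≈ 12.285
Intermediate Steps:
-2325/T + V(-61)/(-2436) = -2325/1590 - 9*(-61)**2/(-2436) = -2325*1/1590 - 9*3721*(-1/2436) = -155/106 - 33489*(-1/2436) = -155/106 + 11163/812 = 528709/43036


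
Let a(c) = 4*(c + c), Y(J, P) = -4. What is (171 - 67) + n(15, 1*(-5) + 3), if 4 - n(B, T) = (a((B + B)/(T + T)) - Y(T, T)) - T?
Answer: 162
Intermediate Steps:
a(c) = 8*c (a(c) = 4*(2*c) = 8*c)
n(B, T) = T - 8*B/T (n(B, T) = 4 - ((8*((B + B)/(T + T)) - 1*(-4)) - T) = 4 - ((8*((2*B)/((2*T))) + 4) - T) = 4 - ((8*((2*B)*(1/(2*T))) + 4) - T) = 4 - ((8*(B/T) + 4) - T) = 4 - ((8*B/T + 4) - T) = 4 - ((4 + 8*B/T) - T) = 4 - (4 - T + 8*B/T) = 4 + (-4 + T - 8*B/T) = T - 8*B/T)
(171 - 67) + n(15, 1*(-5) + 3) = (171 - 67) + ((1*(-5) + 3) - 8*15/(1*(-5) + 3)) = 104 + ((-5 + 3) - 8*15/(-5 + 3)) = 104 + (-2 - 8*15/(-2)) = 104 + (-2 - 8*15*(-½)) = 104 + (-2 + 60) = 104 + 58 = 162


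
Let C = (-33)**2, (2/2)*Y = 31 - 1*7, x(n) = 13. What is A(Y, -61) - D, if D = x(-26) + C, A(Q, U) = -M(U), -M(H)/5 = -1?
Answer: -1107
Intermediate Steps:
M(H) = 5 (M(H) = -5*(-1) = 5)
Y = 24 (Y = 31 - 1*7 = 31 - 7 = 24)
C = 1089
A(Q, U) = -5 (A(Q, U) = -1*5 = -5)
D = 1102 (D = 13 + 1089 = 1102)
A(Y, -61) - D = -5 - 1*1102 = -5 - 1102 = -1107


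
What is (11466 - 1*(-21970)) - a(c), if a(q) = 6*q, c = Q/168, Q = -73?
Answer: 936281/28 ≈ 33439.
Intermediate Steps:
c = -73/168 ≈ -0.43452
(11466 - 1*(-21970)) - a(c) = (11466 - 1*(-21970)) - 6*(-73)/168 = (11466 + 21970) - 1*(-73/28) = 33436 + 73/28 = 936281/28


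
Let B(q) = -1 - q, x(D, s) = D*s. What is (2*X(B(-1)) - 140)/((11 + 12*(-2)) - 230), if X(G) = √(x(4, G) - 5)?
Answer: 140/243 - 2*I*√5/243 ≈ 0.57613 - 0.018404*I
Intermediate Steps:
X(G) = √(-5 + 4*G) (X(G) = √(4*G - 5) = √(-5 + 4*G))
(2*X(B(-1)) - 140)/((11 + 12*(-2)) - 230) = (2*√(-5 + 4*(-1 - 1*(-1))) - 140)/((11 + 12*(-2)) - 230) = (2*√(-5 + 4*(-1 + 1)) - 140)/((11 - 24) - 230) = (2*√(-5 + 4*0) - 140)/(-13 - 230) = (2*√(-5 + 0) - 140)/(-243) = (2*√(-5) - 140)*(-1/243) = (2*(I*√5) - 140)*(-1/243) = (2*I*√5 - 140)*(-1/243) = (-140 + 2*I*√5)*(-1/243) = 140/243 - 2*I*√5/243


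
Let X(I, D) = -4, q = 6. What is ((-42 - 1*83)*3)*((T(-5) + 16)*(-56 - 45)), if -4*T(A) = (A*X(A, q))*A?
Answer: 1552875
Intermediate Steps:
T(A) = A² (T(A) = -A*(-4)*A/4 = -(-4*A)*A/4 = -(-1)*A² = A²)
((-42 - 1*83)*3)*((T(-5) + 16)*(-56 - 45)) = ((-42 - 1*83)*3)*(((-5)² + 16)*(-56 - 45)) = ((-42 - 83)*3)*((25 + 16)*(-101)) = (-125*3)*(41*(-101)) = -375*(-4141) = 1552875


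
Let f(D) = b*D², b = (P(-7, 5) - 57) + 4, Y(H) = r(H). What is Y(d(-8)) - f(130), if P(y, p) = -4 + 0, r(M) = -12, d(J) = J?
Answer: 963288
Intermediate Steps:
Y(H) = -12
P(y, p) = -4
b = -57 (b = (-4 - 57) + 4 = -61 + 4 = -57)
f(D) = -57*D²
Y(d(-8)) - f(130) = -12 - (-57)*130² = -12 - (-57)*16900 = -12 - 1*(-963300) = -12 + 963300 = 963288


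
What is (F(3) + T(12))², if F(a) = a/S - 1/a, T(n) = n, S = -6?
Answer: 4489/36 ≈ 124.69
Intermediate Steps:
F(a) = -1/a - a/6 (F(a) = a/(-6) - 1/a = a*(-⅙) - 1/a = -a/6 - 1/a = -1/a - a/6)
(F(3) + T(12))² = ((-1/3 - ⅙*3) + 12)² = ((-1*⅓ - ½) + 12)² = ((-⅓ - ½) + 12)² = (-⅚ + 12)² = (67/6)² = 4489/36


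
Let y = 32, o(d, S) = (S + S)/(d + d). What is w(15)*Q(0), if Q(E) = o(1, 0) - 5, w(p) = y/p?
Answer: -32/3 ≈ -10.667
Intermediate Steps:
o(d, S) = S/d (o(d, S) = (2*S)/((2*d)) = (2*S)*(1/(2*d)) = S/d)
w(p) = 32/p
Q(E) = -5 (Q(E) = 0/1 - 5 = 0*1 - 5 = 0 - 5 = -5)
w(15)*Q(0) = (32/15)*(-5) = -32/3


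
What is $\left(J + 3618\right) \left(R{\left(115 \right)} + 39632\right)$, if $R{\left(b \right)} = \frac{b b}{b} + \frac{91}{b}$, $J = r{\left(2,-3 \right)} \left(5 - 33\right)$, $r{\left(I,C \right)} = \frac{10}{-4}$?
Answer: $\frac{16857833248}{115} \approx 1.4659 \cdot 10^{8}$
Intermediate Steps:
$r{\left(I,C \right)} = - \frac{5}{2}$ ($r{\left(I,C \right)} = 10 \left(- \frac{1}{4}\right) = - \frac{5}{2}$)
$J = 70$ ($J = - \frac{5 \left(5 - 33\right)}{2} = \left(- \frac{5}{2}\right) \left(-28\right) = 70$)
$R{\left(b \right)} = b + \frac{91}{b}$ ($R{\left(b \right)} = \frac{b^{2}}{b} + \frac{91}{b} = b + \frac{91}{b}$)
$\left(J + 3618\right) \left(R{\left(115 \right)} + 39632\right) = \left(70 + 3618\right) \left(\left(115 + \frac{91}{115}\right) + 39632\right) = 3688 \left(\left(115 + 91 \cdot \frac{1}{115}\right) + 39632\right) = 3688 \left(\left(115 + \frac{91}{115}\right) + 39632\right) = 3688 \left(\frac{13316}{115} + 39632\right) = 3688 \cdot \frac{4570996}{115} = \frac{16857833248}{115}$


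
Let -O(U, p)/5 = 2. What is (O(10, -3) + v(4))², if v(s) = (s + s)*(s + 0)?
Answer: 484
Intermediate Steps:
O(U, p) = -10 (O(U, p) = -5*2 = -10)
v(s) = 2*s² (v(s) = (2*s)*s = 2*s²)
(O(10, -3) + v(4))² = (-10 + 2*4²)² = (-10 + 2*16)² = (-10 + 32)² = 22² = 484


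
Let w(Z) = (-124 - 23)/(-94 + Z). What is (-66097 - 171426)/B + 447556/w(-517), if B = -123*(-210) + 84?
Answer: 337443924883/181398 ≈ 1.8602e+6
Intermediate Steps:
w(Z) = -147/(-94 + Z)
B = 25914 (B = 25830 + 84 = 25914)
(-66097 - 171426)/B + 447556/w(-517) = (-66097 - 171426)/25914 + 447556/((-147/(-94 - 517))) = -237523*1/25914 + 447556/((-147/(-611))) = -237523/25914 + 447556/((-147*(-1/611))) = -237523/25914 + 447556/(147/611) = -237523/25914 + 447556*(611/147) = -237523/25914 + 273456716/147 = 337443924883/181398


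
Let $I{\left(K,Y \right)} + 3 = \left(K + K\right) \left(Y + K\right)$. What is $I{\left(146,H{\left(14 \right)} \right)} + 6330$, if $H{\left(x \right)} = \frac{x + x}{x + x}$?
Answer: $49251$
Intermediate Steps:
$H{\left(x \right)} = 1$ ($H{\left(x \right)} = \frac{2 x}{2 x} = 2 x \frac{1}{2 x} = 1$)
$I{\left(K,Y \right)} = -3 + 2 K \left(K + Y\right)$ ($I{\left(K,Y \right)} = -3 + \left(K + K\right) \left(Y + K\right) = -3 + 2 K \left(K + Y\right)$)
$I{\left(146,H{\left(14 \right)} \right)} + 6330 = \left(-3 + 2 \cdot 146^{2} + 2 \cdot 146 \cdot 1\right) + 6330 = \left(-3 + 2 \cdot 21316 + 292\right) + 6330 = \left(-3 + 42632 + 292\right) + 6330 = 42921 + 6330 = 49251$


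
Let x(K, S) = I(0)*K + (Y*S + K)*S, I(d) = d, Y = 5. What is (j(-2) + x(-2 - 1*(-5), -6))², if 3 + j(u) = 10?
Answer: 28561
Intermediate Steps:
x(K, S) = S*(K + 5*S) (x(K, S) = 0*K + (5*S + K)*S = 0 + (K + 5*S)*S = 0 + S*(K + 5*S) = S*(K + 5*S))
j(u) = 7 (j(u) = -3 + 10 = 7)
(j(-2) + x(-2 - 1*(-5), -6))² = (7 - 6*((-2 - 1*(-5)) + 5*(-6)))² = (7 - 6*((-2 + 5) - 30))² = (7 - 6*(3 - 30))² = (7 - 6*(-27))² = (7 + 162)² = 169² = 28561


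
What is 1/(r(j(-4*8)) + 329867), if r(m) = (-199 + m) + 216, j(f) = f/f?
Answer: 1/329885 ≈ 3.0314e-6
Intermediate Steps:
j(f) = 1
r(m) = 17 + m
1/(r(j(-4*8)) + 329867) = 1/((17 + 1) + 329867) = 1/(18 + 329867) = 1/329885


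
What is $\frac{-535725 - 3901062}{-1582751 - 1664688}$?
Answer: $\frac{4436787}{3247439} \approx 1.3662$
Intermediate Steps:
$\frac{-535725 - 3901062}{-1582751 - 1664688} = - \frac{4436787}{-3247439} = \left(-4436787\right) \left(- \frac{1}{3247439}\right) = \frac{4436787}{3247439}$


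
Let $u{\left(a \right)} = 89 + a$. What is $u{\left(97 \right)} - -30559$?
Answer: $30745$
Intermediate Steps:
$u{\left(97 \right)} - -30559 = \left(89 + 97\right) - -30559 = 186 + 30559 = 30745$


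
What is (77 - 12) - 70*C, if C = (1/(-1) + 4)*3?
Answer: -565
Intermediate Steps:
C = 9 (C = (-1 + 4)*3 = 3*3 = 9)
(77 - 12) - 70*C = (77 - 12) - 70*9 = 65 - 630 = -565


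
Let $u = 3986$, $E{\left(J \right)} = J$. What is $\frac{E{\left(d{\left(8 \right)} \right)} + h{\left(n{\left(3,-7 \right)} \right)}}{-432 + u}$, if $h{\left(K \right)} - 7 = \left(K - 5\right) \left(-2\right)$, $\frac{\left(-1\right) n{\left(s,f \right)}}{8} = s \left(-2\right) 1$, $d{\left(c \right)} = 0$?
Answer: $- \frac{79}{3554} \approx -0.022228$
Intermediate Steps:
$n{\left(s,f \right)} = 16 s$ ($n{\left(s,f \right)} = - 8 s \left(-2\right) 1 = - 8 - 2 s 1 = - 8 \left(- 2 s\right) = 16 s$)
$h{\left(K \right)} = 17 - 2 K$ ($h{\left(K \right)} = 7 + \left(K - 5\right) \left(-2\right) = 7 + \left(-5 + K\right) \left(-2\right) = 7 - \left(-10 + 2 K\right) = 17 - 2 K$)
$\frac{E{\left(d{\left(8 \right)} \right)} + h{\left(n{\left(3,-7 \right)} \right)}}{-432 + u} = \frac{0 + \left(17 - 2 \cdot 16 \cdot 3\right)}{-432 + 3986} = \frac{0 + \left(17 - 96\right)}{3554} = \left(0 + \left(17 - 96\right)\right) \frac{1}{3554} = \left(0 - 79\right) \frac{1}{3554} = \left(-79\right) \frac{1}{3554} = - \frac{79}{3554}$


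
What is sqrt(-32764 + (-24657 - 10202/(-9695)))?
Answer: I*sqrt(5397074580135)/9695 ≈ 239.62*I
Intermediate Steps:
sqrt(-32764 + (-24657 - 10202/(-9695))) = sqrt(-32764 + (-24657 - 10202*(-1)/9695)) = sqrt(-32764 + (-24657 - 1*(-10202/9695))) = sqrt(-32764 + (-24657 + 10202/9695)) = sqrt(-32764 - 239039413/9695) = sqrt(-556686393/9695) = I*sqrt(5397074580135)/9695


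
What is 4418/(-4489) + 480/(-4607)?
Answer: -22508446/20680823 ≈ -1.0884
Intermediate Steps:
4418/(-4489) + 480/(-4607) = 4418*(-1/4489) + 480*(-1/4607) = -4418/4489 - 480/4607 = -22508446/20680823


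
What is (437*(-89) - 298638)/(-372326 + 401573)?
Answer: -337531/29247 ≈ -11.541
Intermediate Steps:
(437*(-89) - 298638)/(-372326 + 401573) = (-38893 - 298638)/29247 = -337531*1/29247 = -337531/29247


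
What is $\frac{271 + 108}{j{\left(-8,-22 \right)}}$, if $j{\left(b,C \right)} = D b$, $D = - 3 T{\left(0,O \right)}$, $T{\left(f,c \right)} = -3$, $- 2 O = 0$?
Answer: $- \frac{379}{72} \approx -5.2639$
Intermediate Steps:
$O = 0$ ($O = \left(- \frac{1}{2}\right) 0 = 0$)
$D = 9$ ($D = \left(-3\right) \left(-3\right) = 9$)
$j{\left(b,C \right)} = 9 b$
$\frac{271 + 108}{j{\left(-8,-22 \right)}} = \frac{271 + 108}{9 \left(-8\right)} = \frac{379}{-72} = 379 \left(- \frac{1}{72}\right) = - \frac{379}{72}$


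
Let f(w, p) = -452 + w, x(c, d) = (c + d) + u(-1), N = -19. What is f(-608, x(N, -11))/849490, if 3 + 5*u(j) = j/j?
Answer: -106/84949 ≈ -0.0012478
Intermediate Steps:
u(j) = -⅖ (u(j) = -⅗ + (j/j)/5 = -⅗ + (⅕)*1 = -⅗ + ⅕ = -⅖)
x(c, d) = -⅖ + c + d (x(c, d) = (c + d) - ⅖ = -⅖ + c + d)
f(-608, x(N, -11))/849490 = (-452 - 608)/849490 = -1060*1/849490 = -106/84949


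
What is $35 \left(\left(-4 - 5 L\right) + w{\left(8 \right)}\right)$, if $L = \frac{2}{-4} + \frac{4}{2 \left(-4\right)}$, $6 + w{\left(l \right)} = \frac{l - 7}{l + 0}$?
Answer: $- \frac{1365}{8} \approx -170.63$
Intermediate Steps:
$w{\left(l \right)} = -6 + \frac{-7 + l}{l}$ ($w{\left(l \right)} = -6 + \frac{l - 7}{l + 0} = -6 + \frac{-7 + l}{l}$)
$L = -1$ ($L = 2 \left(- \frac{1}{4}\right) + \frac{4}{-8} = - \frac{1}{2} + 4 \left(- \frac{1}{8}\right) = - \frac{1}{2} - \frac{1}{2} = -1$)
$35 \left(\left(-4 - 5 L\right) + w{\left(8 \right)}\right) = 35 \left(\left(-4 - -5\right) - \left(5 + \frac{7}{8}\right)\right) = 35 \left(\left(-4 + 5\right) - \frac{47}{8}\right) = 35 \left(1 - \frac{47}{8}\right) = 35 \left(- \frac{39}{8}\right) = - \frac{1365}{8}$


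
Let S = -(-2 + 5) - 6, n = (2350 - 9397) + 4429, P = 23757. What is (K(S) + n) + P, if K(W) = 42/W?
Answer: 63403/3 ≈ 21134.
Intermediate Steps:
n = -2618 (n = -7047 + 4429 = -2618)
S = -9 (S = -3 - 6 = -9)
(K(S) + n) + P = (42/(-9) - 2618) + 23757 = (42*(-1/9) - 2618) + 23757 = (-14/3 - 2618) + 23757 = -7868/3 + 23757 = 63403/3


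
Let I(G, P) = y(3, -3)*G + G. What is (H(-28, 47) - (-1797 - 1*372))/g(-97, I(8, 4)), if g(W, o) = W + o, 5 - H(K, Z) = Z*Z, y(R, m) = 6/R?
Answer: 35/73 ≈ 0.47945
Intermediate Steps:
H(K, Z) = 5 - Z² (H(K, Z) = 5 - Z*Z = 5 - Z²)
I(G, P) = 3*G (I(G, P) = (6/3)*G + G = (6*(⅓))*G + G = 2*G + G = 3*G)
(H(-28, 47) - (-1797 - 1*372))/g(-97, I(8, 4)) = ((5 - 1*47²) - (-1797 - 1*372))/(-97 + 3*8) = ((5 - 1*2209) - (-1797 - 372))/(-97 + 24) = ((5 - 2209) - 1*(-2169))/(-73) = (-2204 + 2169)*(-1/73) = -35*(-1/73) = 35/73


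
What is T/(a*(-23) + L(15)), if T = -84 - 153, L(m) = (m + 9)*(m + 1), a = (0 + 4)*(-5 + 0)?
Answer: -237/844 ≈ -0.28081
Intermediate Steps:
a = -20 (a = 4*(-5) = -20)
L(m) = (1 + m)*(9 + m) (L(m) = (9 + m)*(1 + m) = (1 + m)*(9 + m))
T = -237
T/(a*(-23) + L(15)) = -237/(-20*(-23) + (9 + 15**2 + 10*15)) = -237/(460 + (9 + 225 + 150)) = -237/(460 + 384) = -237/844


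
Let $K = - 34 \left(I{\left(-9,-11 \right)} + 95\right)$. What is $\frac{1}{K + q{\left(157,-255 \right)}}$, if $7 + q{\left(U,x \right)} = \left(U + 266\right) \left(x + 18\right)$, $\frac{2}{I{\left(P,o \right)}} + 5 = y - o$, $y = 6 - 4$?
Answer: $- \frac{2}{206993} \approx -9.6622 \cdot 10^{-6}$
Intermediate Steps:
$y = 2$
$I{\left(P,o \right)} = \frac{2}{-3 - o}$ ($I{\left(P,o \right)} = \frac{2}{-5 - \left(-2 + o\right)} = \frac{2}{-3 - o}$)
$q{\left(U,x \right)} = -7 + \left(18 + x\right) \left(266 + U\right)$ ($q{\left(U,x \right)} = -7 + \left(U + 266\right) \left(x + 18\right) = -7 + \left(266 + U\right) \left(18 + x\right) = -7 + \left(18 + x\right) \left(266 + U\right)$)
$K = - \frac{6477}{2}$ ($K = - 34 \left(- \frac{2}{3 - 11} + 95\right) = - 34 \left(- \frac{2}{-8} + 95\right) = - 34 \left(\left(-2\right) \left(- \frac{1}{8}\right) + 95\right) = - 34 \left(\frac{1}{4} + 95\right) = \left(-34\right) \frac{381}{4} = - \frac{6477}{2} \approx -3238.5$)
$\frac{1}{K + q{\left(157,-255 \right)}} = \frac{1}{- \frac{6477}{2} + \left(4781 + 18 \cdot 157 + 266 \left(-255\right) + 157 \left(-255\right)\right)} = \frac{1}{- \frac{6477}{2} + \left(4781 + 2826 - 67830 - 40035\right)} = \frac{1}{- \frac{6477}{2} - 100258} = \frac{1}{- \frac{206993}{2}} = - \frac{2}{206993}$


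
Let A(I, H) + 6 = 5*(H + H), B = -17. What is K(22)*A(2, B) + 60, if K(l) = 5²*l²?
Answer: -2129540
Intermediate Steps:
A(I, H) = -6 + 10*H (A(I, H) = -6 + 5*(H + H) = -6 + 5*(2*H) = -6 + 10*H)
K(l) = 25*l²
K(22)*A(2, B) + 60 = (25*22²)*(-6 + 10*(-17)) + 60 = (25*484)*(-6 - 170) + 60 = 12100*(-176) + 60 = -2129600 + 60 = -2129540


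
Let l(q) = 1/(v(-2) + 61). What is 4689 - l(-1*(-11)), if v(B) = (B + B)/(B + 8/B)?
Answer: 867462/185 ≈ 4689.0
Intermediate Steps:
v(B) = 2*B/(B + 8/B) (v(B) = (2*B)/(B + 8/B) = 2*B/(B + 8/B))
l(q) = 3/185 (l(q) = 1/(2*(-2)²/(8 + (-2)²) + 61) = 1/(2*4/(8 + 4) + 61) = 1/(2*4/12 + 61) = 1/(2*4*(1/12) + 61) = 1/(⅔ + 61) = 1/(185/3) = 3/185)
4689 - l(-1*(-11)) = 4689 - 1*3/185 = 4689 - 3/185 = 867462/185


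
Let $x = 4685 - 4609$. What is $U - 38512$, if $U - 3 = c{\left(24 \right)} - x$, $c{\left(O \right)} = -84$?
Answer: $-38669$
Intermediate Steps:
$x = 76$
$U = -157$ ($U = 3 - 160 = -157$)
$U - 38512 = -157 - 38512 = -38669$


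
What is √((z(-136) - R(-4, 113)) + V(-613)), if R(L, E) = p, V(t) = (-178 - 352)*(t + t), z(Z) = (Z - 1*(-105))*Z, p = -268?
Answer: 6*√18174 ≈ 808.87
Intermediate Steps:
z(Z) = Z*(105 + Z) (z(Z) = (Z + 105)*Z = (105 + Z)*Z = Z*(105 + Z))
V(t) = -1060*t
R(L, E) = -268
√((z(-136) - R(-4, 113)) + V(-613)) = √((-136*(105 - 136) - 1*(-268)) - 1060*(-613)) = √((-136*(-31) + 268) + 649780) = √((4216 + 268) + 649780) = √(4484 + 649780) = √654264 = 6*√18174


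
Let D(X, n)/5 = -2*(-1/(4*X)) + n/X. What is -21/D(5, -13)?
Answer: 42/25 ≈ 1.6800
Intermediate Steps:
D(X, n) = 5/(2*X) + 5*n/X (D(X, n) = 5*(-2*(-1/(4*X)) + n/X) = 5*(-(-1)/(2*X) + n/X) = 5*(1/(2*X) + n/X) = 5/(2*X) + 5*n/X)
-21/D(5, -13) = -21*2/(1 + 2*(-13)) = -21*2/(1 - 26) = -21/((5/2)*(⅕)*(-25)) = -21/(-25/2) = -21*(-2/25) = 42/25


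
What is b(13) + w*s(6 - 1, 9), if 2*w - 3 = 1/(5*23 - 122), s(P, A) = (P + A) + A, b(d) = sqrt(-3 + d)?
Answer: 230/7 + sqrt(10) ≈ 36.019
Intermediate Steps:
s(P, A) = P + 2*A (s(P, A) = (A + P) + A = P + 2*A)
w = 10/7 (w = 3/2 + 1/(2*(5*23 - 122)) = 3/2 + 1/(2*(115 - 122)) = 3/2 + (1/2)/(-7) = 3/2 + (1/2)*(-1/7) = 3/2 - 1/14 = 10/7 ≈ 1.4286)
b(13) + w*s(6 - 1, 9) = sqrt(-3 + 13) + 10*((6 - 1) + 2*9)/7 = sqrt(10) + 10*(5 + 18)/7 = sqrt(10) + (10/7)*23 = sqrt(10) + 230/7 = 230/7 + sqrt(10)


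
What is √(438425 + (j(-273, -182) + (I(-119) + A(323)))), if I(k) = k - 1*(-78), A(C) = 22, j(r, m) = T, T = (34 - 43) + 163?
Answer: 4*√27410 ≈ 662.24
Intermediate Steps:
T = 154 (T = -9 + 163 = 154)
j(r, m) = 154
I(k) = 78 + k (I(k) = k + 78 = 78 + k)
√(438425 + (j(-273, -182) + (I(-119) + A(323)))) = √(438425 + (154 + ((78 - 119) + 22))) = √(438425 + (154 + (-41 + 22))) = √(438425 + (154 - 19)) = √(438425 + 135) = √438560 = 4*√27410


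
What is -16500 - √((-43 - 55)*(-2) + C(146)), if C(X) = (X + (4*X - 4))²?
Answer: -16500 - 2*√131818 ≈ -17226.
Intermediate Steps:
C(X) = (-4 + 5*X)² (C(X) = (X + (-4 + 4*X))² = (-4 + 5*X)²)
-16500 - √((-43 - 55)*(-2) + C(146)) = -16500 - √((-43 - 55)*(-2) + (-4 + 5*146)²) = -16500 - √(-98*(-2) + (-4 + 730)²) = -16500 - √(196 + 726²) = -16500 - √(196 + 527076) = -16500 - √527272 = -16500 - 2*√131818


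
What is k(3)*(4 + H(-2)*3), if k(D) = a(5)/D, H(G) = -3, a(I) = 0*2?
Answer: 0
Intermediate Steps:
a(I) = 0
k(D) = 0 (k(D) = 0/D = 0)
k(3)*(4 + H(-2)*3) = 0*(4 - 3*3) = 0*(4 - 9) = 0*(-5) = 0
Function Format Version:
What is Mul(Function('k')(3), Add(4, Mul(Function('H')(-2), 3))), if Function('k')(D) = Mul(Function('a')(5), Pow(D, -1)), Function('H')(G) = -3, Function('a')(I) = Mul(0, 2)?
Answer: 0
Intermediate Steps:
Function('a')(I) = 0
Function('k')(D) = 0 (Function('k')(D) = Mul(0, Pow(D, -1)) = 0)
Mul(Function('k')(3), Add(4, Mul(Function('H')(-2), 3))) = Mul(0, Add(4, Mul(-3, 3))) = Mul(0, Add(4, -9)) = Mul(0, -5) = 0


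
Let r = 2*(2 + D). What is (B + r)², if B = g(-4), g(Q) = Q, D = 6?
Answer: 144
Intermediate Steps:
r = 16 (r = 2*(2 + 6) = 2*8 = 16)
B = -4
(B + r)² = (-4 + 16)² = 12² = 144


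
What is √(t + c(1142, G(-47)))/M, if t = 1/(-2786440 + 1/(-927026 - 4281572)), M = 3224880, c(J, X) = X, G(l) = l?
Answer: 11*I*√81818886060123576863266285/46804121127367890480 ≈ 2.1259e-6*I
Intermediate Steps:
t = -5208598/14513445811121 (t = 1/(-2786440 + 1/(-5208598)) = 1/(-2786440 - 1/5208598) = 1/(-14513445811121/5208598) = -5208598/14513445811121 ≈ -3.5888e-7)
√(t + c(1142, G(-47)))/M = √(-5208598/14513445811121 - 47)/3224880 = √(-682131958331285/14513445811121)*(1/3224880) = (11*I*√81818886060123576863266285/14513445811121)*(1/3224880) = 11*I*√81818886060123576863266285/46804121127367890480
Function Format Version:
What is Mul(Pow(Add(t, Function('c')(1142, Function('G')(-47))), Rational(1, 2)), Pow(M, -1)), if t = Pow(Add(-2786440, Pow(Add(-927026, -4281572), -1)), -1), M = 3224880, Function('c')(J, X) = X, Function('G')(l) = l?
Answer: Mul(Rational(11, 46804121127367890480), I, Pow(81818886060123576863266285, Rational(1, 2))) ≈ Mul(2.1259e-6, I)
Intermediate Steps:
t = Rational(-5208598, 14513445811121) (t = Pow(Add(-2786440, Pow(-5208598, -1)), -1) = Pow(Add(-2786440, Rational(-1, 5208598)), -1) = Pow(Rational(-14513445811121, 5208598), -1) = Rational(-5208598, 14513445811121) ≈ -3.5888e-7)
Mul(Pow(Add(t, Function('c')(1142, Function('G')(-47))), Rational(1, 2)), Pow(M, -1)) = Mul(Pow(Add(Rational(-5208598, 14513445811121), -47), Rational(1, 2)), Pow(3224880, -1)) = Mul(Pow(Rational(-682131958331285, 14513445811121), Rational(1, 2)), Rational(1, 3224880)) = Mul(Mul(Rational(11, 14513445811121), I, Pow(81818886060123576863266285, Rational(1, 2))), Rational(1, 3224880)) = Mul(Rational(11, 46804121127367890480), I, Pow(81818886060123576863266285, Rational(1, 2)))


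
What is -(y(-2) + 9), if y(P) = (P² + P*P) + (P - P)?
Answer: -17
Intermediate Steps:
y(P) = 2*P² (y(P) = (P² + P²) + 0 = 2*P² + 0 = 2*P²)
-(y(-2) + 9) = -(2*(-2)² + 9) = -(2*4 + 9) = -(8 + 9) = -1*17 = -17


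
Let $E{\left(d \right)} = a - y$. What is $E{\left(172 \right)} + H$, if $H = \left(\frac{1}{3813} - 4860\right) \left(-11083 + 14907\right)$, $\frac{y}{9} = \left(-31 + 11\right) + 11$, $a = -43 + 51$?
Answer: $- \frac{70862889139}{3813} \approx -1.8585 \cdot 10^{7}$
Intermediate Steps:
$a = 8$
$y = -81$ ($y = 9 \left(\left(-31 + 11\right) + 11\right) = 9 \left(-20 + 11\right) = 9 \left(-9\right) = -81$)
$H = - \frac{70863228496}{3813}$ ($H = \left(\frac{1}{3813} - 4860\right) 3824 = \left(- \frac{18531179}{3813}\right) 3824 = - \frac{70863228496}{3813} \approx -1.8585 \cdot 10^{7}$)
$E{\left(d \right)} = 89$ ($E{\left(d \right)} = 8 - -81 = 8 + 81 = 89$)
$E{\left(172 \right)} + H = 89 - \frac{70863228496}{3813} = - \frac{70862889139}{3813}$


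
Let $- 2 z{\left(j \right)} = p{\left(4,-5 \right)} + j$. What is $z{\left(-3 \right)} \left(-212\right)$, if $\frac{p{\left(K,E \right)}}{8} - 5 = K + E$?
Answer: $3074$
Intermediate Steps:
$p{\left(K,E \right)} = 40 + 8 E + 8 K$ ($p{\left(K,E \right)} = 40 + 8 \left(K + E\right) = 40 + 8 \left(E + K\right) = 40 + \left(8 E + 8 K\right) = 40 + 8 E + 8 K$)
$z{\left(j \right)} = -16 - \frac{j}{2}$ ($z{\left(j \right)} = - \frac{\left(40 + 8 \left(-5\right) + 8 \cdot 4\right) + j}{2} = - \frac{\left(40 - 40 + 32\right) + j}{2} = - \frac{32 + j}{2} = -16 - \frac{j}{2}$)
$z{\left(-3 \right)} \left(-212\right) = \left(-16 - - \frac{3}{2}\right) \left(-212\right) = \left(-16 + \frac{3}{2}\right) \left(-212\right) = \left(- \frac{29}{2}\right) \left(-212\right) = 3074$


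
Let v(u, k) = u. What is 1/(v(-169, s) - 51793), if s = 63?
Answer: -1/51962 ≈ -1.9245e-5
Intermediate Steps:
1/(v(-169, s) - 51793) = 1/(-169 - 51793) = 1/(-51962) = -1/51962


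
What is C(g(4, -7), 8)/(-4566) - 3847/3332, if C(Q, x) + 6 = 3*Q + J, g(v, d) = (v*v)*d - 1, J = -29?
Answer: -8159617/7606956 ≈ -1.0727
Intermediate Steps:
g(v, d) = -1 + d*v**2 (g(v, d) = v**2*d - 1 = d*v**2 - 1 = -1 + d*v**2)
C(Q, x) = -35 + 3*Q (C(Q, x) = -6 + (3*Q - 29) = -6 + (-29 + 3*Q) = -35 + 3*Q)
C(g(4, -7), 8)/(-4566) - 3847/3332 = (-35 + 3*(-1 - 7*4**2))/(-4566) - 3847/3332 = (-35 + 3*(-1 - 7*16))*(-1/4566) - 3847*1/3332 = (-35 + 3*(-1 - 112))*(-1/4566) - 3847/3332 = (-35 + 3*(-113))*(-1/4566) - 3847/3332 = (-35 - 339)*(-1/4566) - 3847/3332 = -374*(-1/4566) - 3847/3332 = 187/2283 - 3847/3332 = -8159617/7606956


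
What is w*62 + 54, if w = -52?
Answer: -3170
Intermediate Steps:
w*62 + 54 = -52*62 + 54 = -3224 + 54 = -3170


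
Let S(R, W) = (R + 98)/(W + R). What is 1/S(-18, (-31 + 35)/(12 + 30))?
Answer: -47/210 ≈ -0.22381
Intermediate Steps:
S(R, W) = (98 + R)/(R + W)
1/S(-18, (-31 + 35)/(12 + 30)) = 1/((98 - 18)/(-18 + (-31 + 35)/(12 + 30))) = 1/(80/(-18 + 4/42)) = 1/(80/(-18 + 4*(1/42))) = 1/(80/(-18 + 2/21)) = 1/(80/(-376/21)) = 1/(-21/376*80) = 1/(-210/47) = -47/210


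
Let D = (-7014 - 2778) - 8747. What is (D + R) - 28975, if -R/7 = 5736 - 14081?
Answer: 10901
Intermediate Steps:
D = -18539 (D = -9792 - 8747 = -18539)
R = 58415 (R = -7*(5736 - 14081) = -7*(-8345) = 58415)
(D + R) - 28975 = (-18539 + 58415) - 28975 = 39876 - 28975 = 10901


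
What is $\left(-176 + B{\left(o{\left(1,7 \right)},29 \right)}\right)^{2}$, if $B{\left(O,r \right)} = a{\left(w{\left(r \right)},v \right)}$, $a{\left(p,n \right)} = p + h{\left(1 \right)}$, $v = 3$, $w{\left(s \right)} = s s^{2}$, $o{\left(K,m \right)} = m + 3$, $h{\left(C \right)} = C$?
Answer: $586317796$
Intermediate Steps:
$o{\left(K,m \right)} = 3 + m$
$w{\left(s \right)} = s^{3}$
$a{\left(p,n \right)} = 1 + p$ ($a{\left(p,n \right)} = p + 1 = 1 + p$)
$B{\left(O,r \right)} = 1 + r^{3}$
$\left(-176 + B{\left(o{\left(1,7 \right)},29 \right)}\right)^{2} = \left(-176 + \left(1 + 29^{3}\right)\right)^{2} = \left(-176 + \left(1 + 24389\right)\right)^{2} = \left(-176 + 24390\right)^{2} = 24214^{2} = 586317796$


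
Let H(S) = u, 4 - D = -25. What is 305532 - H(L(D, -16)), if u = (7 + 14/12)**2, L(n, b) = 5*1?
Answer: 10996751/36 ≈ 3.0547e+5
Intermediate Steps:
D = 29 (D = 4 - 1*(-25) = 4 + 25 = 29)
L(n, b) = 5
u = 2401/36 (u = (7 + 14*(1/12))**2 = (7 + 7/6)**2 = (49/6)**2 = 2401/36 ≈ 66.694)
H(S) = 2401/36
305532 - H(L(D, -16)) = 305532 - 1*2401/36 = 305532 - 2401/36 = 10996751/36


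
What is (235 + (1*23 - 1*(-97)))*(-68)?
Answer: -24140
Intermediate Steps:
(235 + (1*23 - 1*(-97)))*(-68) = (235 + (23 + 97))*(-68) = (235 + 120)*(-68) = 355*(-68) = -24140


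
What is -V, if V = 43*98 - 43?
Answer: -4171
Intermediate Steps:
V = 4171 (V = 4214 - 43 = 4171)
-V = -1*4171 = -4171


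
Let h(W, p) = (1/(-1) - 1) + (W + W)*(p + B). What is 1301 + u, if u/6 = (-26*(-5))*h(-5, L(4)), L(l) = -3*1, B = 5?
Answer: -15859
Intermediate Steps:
L(l) = -3
h(W, p) = -2 + 2*W*(5 + p) (h(W, p) = (1/(-1) - 1) + (W + W)*(p + 5) = (-1 - 1) + (2*W)*(5 + p) = -2 + 2*W*(5 + p))
u = -17160 (u = 6*((-26*(-5))*(-2 + 10*(-5) + 2*(-5)*(-3))) = 6*(130*(-2 - 50 + 30)) = 6*(130*(-22)) = 6*(-2860) = -17160)
1301 + u = 1301 - 17160 = -15859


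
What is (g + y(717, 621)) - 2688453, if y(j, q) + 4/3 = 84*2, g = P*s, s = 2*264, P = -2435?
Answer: -11921899/3 ≈ -3.9740e+6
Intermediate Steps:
s = 528
g = -1285680 (g = -2435*528 = -1285680)
y(j, q) = 500/3 (y(j, q) = -4/3 + 84*2 = -4/3 + 168 = 500/3)
(g + y(717, 621)) - 2688453 = (-1285680 + 500/3) - 2688453 = -3856540/3 - 2688453 = -11921899/3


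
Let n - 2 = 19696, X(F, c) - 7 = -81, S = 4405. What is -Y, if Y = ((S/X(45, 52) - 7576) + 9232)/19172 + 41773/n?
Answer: -30795813383/13973052072 ≈ -2.2039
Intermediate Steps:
X(F, c) = -74 (X(F, c) = 7 - 81 = -74)
n = 19698 (n = 2 + 19696 = 19698)
Y = 30795813383/13973052072 (Y = ((4405/(-74) - 7576) + 9232)/19172 + 41773/19698 = ((4405*(-1/74) - 7576) + 9232)*(1/19172) + 41773*(1/19698) = ((-4405/74 - 7576) + 9232)*(1/19172) + 41773/19698 = (-565029/74 + 9232)*(1/19172) + 41773/19698 = (118139/74)*(1/19172) + 41773/19698 = 118139/1418728 + 41773/19698 = 30795813383/13973052072 ≈ 2.2039)
-Y = -1*30795813383/13973052072 = -30795813383/13973052072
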